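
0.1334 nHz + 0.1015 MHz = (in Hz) 1.015e+05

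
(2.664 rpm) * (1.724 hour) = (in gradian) 1.102e+05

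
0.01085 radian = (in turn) 0.001727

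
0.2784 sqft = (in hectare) 2.586e-06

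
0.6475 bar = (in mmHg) 485.7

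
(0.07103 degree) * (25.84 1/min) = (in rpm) 0.005098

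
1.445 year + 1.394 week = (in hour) 1.289e+04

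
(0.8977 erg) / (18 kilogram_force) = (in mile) 3.16e-13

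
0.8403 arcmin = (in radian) 0.0002444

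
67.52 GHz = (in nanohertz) 6.752e+19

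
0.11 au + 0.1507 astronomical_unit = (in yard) 4.265e+10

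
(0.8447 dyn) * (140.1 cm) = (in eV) 7.386e+13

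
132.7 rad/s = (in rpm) 1267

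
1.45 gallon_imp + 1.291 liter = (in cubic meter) 0.007883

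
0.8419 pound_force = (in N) 3.745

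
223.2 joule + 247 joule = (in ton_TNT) 1.124e-07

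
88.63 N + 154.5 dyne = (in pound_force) 19.93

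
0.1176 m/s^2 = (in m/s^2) 0.1176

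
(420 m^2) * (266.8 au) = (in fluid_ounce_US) 5.668e+20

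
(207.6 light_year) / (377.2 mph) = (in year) 3.693e+08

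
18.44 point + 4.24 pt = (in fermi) 8.001e+12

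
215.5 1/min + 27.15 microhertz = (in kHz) 0.003592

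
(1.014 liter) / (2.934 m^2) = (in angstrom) 3.456e+06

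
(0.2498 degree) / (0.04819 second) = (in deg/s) 5.184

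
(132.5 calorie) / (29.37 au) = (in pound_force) 2.837e-11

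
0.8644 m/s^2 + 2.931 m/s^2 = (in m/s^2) 3.795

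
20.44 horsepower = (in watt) 1.524e+04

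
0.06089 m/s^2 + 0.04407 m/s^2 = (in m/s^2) 0.105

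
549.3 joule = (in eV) 3.428e+21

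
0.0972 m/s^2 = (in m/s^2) 0.0972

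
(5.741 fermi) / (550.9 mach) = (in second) 3.061e-20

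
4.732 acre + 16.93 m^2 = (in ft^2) 2.063e+05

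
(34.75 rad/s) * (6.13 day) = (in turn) 2.929e+06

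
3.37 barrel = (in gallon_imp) 117.9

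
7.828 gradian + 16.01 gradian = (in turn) 0.0596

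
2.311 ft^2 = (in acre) 5.305e-05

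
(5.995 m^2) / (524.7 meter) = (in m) 0.01143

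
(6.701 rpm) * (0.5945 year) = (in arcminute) 4.523e+10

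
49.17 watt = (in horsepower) 0.06594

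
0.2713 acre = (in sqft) 1.182e+04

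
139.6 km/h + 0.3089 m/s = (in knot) 75.98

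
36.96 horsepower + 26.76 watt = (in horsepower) 37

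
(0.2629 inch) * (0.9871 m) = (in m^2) 0.006592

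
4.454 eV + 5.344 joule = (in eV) 3.335e+19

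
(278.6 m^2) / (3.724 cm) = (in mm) 7.481e+06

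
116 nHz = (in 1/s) 1.16e-07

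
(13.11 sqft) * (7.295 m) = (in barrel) 55.89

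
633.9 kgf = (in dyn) 6.216e+08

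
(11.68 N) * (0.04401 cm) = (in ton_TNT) 1.229e-12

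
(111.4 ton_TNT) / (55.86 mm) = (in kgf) 8.509e+11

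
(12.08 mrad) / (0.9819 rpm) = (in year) 3.725e-09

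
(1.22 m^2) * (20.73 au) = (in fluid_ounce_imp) 1.332e+17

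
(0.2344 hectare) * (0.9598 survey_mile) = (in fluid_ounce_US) 1.224e+11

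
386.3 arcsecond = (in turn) 0.0002981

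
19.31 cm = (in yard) 0.2112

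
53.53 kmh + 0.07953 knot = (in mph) 33.35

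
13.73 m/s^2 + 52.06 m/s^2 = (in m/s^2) 65.79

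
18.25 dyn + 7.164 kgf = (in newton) 70.26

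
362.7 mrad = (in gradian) 23.09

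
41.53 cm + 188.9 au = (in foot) 9.271e+13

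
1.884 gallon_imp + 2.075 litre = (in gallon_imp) 2.34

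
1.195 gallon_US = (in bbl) 0.02845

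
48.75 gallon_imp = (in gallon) 58.55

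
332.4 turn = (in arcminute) 7.18e+06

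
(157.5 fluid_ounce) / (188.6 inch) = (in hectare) 9.723e-08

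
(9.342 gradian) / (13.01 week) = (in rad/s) 1.865e-08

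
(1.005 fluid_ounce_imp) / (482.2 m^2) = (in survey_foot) 1.943e-07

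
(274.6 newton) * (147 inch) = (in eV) 6.399e+21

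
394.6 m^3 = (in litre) 3.946e+05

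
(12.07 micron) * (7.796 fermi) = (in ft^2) 1.013e-18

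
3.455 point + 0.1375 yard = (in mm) 126.9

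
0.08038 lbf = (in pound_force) 0.08038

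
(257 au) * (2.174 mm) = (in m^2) 8.358e+10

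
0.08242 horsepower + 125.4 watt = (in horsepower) 0.2506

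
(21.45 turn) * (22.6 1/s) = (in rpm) 2.909e+04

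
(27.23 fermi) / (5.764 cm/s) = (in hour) 1.312e-16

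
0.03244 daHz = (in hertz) 0.3244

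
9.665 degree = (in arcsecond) 3.479e+04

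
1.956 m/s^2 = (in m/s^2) 1.956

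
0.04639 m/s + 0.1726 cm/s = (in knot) 0.09353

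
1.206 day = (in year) 0.003304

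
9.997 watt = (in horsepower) 0.01341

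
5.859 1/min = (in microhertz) 9.765e+04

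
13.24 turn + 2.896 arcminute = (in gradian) 5296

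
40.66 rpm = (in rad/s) 4.258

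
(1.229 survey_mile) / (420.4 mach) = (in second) 0.01382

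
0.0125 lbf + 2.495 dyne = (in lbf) 0.01251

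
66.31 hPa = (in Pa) 6631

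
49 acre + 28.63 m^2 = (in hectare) 19.83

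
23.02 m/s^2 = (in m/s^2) 23.02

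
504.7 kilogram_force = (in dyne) 4.949e+08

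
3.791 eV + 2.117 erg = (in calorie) 5.06e-08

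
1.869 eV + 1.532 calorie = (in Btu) 0.006075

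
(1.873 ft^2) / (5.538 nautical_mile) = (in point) 0.04809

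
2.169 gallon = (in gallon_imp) 1.806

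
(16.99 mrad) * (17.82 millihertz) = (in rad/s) 0.0003028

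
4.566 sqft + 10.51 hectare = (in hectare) 10.51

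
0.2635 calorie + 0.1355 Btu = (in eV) 8.992e+20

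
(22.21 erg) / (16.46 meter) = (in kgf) 1.376e-08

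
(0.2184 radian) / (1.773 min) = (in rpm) 0.0196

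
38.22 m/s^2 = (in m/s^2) 38.22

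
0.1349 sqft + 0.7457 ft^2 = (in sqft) 0.8806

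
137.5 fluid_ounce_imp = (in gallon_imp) 0.8594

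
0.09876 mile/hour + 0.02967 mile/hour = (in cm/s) 5.741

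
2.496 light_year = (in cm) 2.361e+18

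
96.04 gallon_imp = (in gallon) 115.3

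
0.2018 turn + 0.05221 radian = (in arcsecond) 2.723e+05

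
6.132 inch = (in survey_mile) 9.678e-05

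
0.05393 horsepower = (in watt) 40.22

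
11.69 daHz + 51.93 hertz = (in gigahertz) 1.688e-07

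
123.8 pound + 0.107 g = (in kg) 56.15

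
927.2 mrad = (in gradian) 59.03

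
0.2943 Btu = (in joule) 310.5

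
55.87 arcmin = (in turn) 0.002587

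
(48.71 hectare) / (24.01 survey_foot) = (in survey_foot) 2.184e+05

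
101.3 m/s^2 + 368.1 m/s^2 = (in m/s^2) 469.4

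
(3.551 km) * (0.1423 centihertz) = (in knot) 9.822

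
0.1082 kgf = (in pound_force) 0.2385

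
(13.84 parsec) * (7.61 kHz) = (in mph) 7.27e+21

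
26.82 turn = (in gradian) 1.073e+04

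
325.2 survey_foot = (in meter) 99.12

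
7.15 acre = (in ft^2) 3.115e+05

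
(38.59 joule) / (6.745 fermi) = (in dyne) 5.721e+20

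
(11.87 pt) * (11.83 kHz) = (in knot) 96.29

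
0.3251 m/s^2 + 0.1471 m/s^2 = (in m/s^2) 0.4722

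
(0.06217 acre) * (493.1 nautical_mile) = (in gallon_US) 6.07e+10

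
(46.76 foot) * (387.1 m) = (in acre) 1.363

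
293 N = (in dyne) 2.93e+07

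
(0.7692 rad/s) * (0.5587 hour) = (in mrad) 1.547e+06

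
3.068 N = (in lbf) 0.6897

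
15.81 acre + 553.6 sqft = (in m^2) 6.403e+04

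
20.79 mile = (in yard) 3.659e+04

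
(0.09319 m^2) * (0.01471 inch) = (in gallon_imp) 0.007659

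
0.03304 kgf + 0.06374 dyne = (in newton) 0.324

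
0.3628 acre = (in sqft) 1.58e+04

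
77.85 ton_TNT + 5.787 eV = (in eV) 2.033e+30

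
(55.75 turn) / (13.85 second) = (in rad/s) 25.29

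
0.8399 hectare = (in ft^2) 9.041e+04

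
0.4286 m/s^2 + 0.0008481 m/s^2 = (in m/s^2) 0.4294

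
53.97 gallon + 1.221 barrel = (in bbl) 2.506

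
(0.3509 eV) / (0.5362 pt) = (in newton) 2.972e-16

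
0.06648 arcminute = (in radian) 1.934e-05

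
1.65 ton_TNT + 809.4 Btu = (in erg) 6.904e+16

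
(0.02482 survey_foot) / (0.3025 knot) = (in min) 0.0008102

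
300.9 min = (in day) 0.209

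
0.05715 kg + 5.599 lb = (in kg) 2.597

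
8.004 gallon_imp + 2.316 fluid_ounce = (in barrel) 0.2293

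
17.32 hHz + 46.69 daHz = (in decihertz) 2.199e+04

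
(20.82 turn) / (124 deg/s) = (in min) 1.007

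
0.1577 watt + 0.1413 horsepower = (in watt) 105.5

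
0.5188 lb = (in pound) 0.5188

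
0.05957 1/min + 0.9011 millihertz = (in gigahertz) 1.894e-12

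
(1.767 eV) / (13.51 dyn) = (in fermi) 2.096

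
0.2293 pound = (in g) 104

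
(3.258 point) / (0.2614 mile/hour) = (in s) 0.009836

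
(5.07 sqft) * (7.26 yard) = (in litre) 3127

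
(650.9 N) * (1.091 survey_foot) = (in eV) 1.351e+21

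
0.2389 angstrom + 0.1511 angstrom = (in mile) 2.423e-14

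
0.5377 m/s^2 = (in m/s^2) 0.5377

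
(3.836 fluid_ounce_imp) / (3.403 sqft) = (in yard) 0.000377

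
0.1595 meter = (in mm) 159.5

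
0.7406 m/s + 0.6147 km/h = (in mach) 0.002677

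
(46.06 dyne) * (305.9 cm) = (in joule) 0.001409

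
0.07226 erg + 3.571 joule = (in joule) 3.571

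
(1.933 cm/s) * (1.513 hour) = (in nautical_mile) 0.05685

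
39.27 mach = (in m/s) 1.337e+04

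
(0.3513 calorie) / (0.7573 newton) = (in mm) 1941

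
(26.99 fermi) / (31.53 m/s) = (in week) 1.415e-21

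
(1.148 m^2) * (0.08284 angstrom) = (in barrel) 5.982e-11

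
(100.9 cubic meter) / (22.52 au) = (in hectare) 2.995e-15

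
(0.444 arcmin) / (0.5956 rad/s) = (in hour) 6.024e-08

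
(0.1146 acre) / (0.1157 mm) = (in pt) 1.136e+10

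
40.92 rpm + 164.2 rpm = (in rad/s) 21.48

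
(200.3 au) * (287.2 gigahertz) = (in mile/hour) 1.925e+25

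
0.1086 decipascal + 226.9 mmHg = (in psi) 4.388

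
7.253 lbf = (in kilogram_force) 3.29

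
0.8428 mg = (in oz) 2.973e-05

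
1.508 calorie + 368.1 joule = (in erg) 3.744e+09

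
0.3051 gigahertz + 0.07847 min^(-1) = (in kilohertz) 3.051e+05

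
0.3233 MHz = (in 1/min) 1.94e+07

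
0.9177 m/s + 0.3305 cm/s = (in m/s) 0.921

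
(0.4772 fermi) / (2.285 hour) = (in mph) 1.298e-19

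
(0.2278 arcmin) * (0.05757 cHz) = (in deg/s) 2.186e-06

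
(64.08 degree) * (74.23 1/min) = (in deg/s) 79.28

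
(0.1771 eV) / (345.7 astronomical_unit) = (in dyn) 5.487e-29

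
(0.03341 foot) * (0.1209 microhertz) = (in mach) 3.616e-12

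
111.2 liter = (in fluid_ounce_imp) 3914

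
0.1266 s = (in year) 4.014e-09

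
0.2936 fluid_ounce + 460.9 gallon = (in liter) 1745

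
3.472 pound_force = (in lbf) 3.472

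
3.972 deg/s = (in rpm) 0.662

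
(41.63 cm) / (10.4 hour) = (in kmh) 4.003e-05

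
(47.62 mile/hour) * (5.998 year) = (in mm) 4.027e+12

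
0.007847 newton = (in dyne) 784.7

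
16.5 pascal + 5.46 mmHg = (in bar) 0.007444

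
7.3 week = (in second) 4.415e+06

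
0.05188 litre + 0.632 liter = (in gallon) 0.1807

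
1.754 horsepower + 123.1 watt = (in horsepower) 1.919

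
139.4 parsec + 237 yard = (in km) 4.301e+15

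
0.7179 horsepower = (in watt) 535.3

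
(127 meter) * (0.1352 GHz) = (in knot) 3.338e+10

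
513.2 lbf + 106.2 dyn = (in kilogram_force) 232.8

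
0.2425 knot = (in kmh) 0.4491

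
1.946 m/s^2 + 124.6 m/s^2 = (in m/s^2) 126.5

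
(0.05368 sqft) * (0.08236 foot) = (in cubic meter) 0.0001252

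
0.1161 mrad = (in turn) 1.848e-05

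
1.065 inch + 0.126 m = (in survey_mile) 9.51e-05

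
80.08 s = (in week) 0.0001324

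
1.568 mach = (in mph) 1194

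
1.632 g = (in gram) 1.632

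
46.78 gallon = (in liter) 177.1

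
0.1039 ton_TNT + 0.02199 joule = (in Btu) 4.12e+05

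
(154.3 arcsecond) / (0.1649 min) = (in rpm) 0.000722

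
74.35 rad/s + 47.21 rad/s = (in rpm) 1161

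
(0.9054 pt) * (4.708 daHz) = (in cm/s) 1.504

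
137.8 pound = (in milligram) 6.251e+07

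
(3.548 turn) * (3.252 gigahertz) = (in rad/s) 7.25e+10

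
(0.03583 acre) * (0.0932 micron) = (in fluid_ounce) 0.457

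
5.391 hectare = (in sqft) 5.803e+05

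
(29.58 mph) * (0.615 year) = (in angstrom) 2.565e+18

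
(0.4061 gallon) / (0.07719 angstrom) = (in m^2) 1.992e+08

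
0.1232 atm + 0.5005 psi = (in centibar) 15.93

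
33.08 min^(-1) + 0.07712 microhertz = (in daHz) 0.05513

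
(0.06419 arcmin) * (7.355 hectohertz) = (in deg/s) 0.7869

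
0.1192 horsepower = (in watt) 88.89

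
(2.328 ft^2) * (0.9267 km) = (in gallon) 5.295e+04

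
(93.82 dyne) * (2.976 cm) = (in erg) 279.2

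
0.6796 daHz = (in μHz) 6.796e+06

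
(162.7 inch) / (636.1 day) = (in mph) 1.682e-07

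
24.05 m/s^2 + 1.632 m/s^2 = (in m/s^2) 25.68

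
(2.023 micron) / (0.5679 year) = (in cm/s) 1.13e-11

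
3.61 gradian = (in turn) 0.009025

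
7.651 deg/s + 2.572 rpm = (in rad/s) 0.4029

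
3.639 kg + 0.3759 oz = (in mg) 3.65e+06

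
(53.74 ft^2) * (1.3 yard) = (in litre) 5935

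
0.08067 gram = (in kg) 8.067e-05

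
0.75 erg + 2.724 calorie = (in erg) 1.14e+08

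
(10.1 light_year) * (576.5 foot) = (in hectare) 1.679e+15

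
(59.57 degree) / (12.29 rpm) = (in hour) 0.0002244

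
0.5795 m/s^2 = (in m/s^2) 0.5795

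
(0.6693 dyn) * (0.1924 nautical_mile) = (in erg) 2.385e+04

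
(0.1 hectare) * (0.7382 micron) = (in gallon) 0.195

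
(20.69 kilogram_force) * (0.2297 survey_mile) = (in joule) 7.501e+04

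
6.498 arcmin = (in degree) 0.1083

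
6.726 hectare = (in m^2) 6.726e+04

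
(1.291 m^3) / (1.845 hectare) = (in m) 6.997e-05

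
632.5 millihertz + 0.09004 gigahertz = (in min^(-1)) 5.402e+09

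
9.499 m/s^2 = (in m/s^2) 9.499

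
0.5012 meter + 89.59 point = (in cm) 53.28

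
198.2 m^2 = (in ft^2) 2133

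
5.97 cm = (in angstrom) 5.97e+08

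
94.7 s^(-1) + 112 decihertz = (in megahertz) 0.0001059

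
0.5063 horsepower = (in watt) 377.5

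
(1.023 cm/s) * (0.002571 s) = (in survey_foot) 8.629e-05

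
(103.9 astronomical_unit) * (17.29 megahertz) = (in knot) 5.224e+20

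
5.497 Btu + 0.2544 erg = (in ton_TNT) 1.386e-06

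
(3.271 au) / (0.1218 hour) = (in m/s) 1.116e+09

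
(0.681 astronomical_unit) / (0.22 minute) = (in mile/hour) 1.726e+10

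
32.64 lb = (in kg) 14.81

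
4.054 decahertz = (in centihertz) 4054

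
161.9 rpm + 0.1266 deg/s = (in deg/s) 971.5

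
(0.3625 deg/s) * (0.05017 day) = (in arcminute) 9.428e+04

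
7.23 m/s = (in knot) 14.05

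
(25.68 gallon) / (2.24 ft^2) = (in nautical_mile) 0.0002522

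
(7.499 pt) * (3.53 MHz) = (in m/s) 9339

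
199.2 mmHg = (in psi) 3.852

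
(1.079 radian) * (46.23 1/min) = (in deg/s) 47.63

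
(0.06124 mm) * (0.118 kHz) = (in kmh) 0.02601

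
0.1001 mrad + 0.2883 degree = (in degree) 0.294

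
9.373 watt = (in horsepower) 0.01257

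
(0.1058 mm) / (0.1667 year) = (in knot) 3.912e-11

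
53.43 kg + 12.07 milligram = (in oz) 1885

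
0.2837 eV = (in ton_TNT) 1.086e-29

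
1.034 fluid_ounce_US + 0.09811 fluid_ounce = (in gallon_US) 0.008845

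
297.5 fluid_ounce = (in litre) 8.798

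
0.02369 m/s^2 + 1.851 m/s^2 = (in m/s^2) 1.875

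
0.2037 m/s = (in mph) 0.4557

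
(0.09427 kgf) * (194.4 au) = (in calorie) 6.426e+12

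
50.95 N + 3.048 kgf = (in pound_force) 18.17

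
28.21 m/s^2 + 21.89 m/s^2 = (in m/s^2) 50.1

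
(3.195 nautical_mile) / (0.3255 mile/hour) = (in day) 0.4707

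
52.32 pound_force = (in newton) 232.7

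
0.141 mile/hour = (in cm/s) 6.303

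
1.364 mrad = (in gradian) 0.08683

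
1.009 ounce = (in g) 28.6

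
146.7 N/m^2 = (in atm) 0.001448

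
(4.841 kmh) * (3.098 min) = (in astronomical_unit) 1.671e-09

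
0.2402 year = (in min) 1.262e+05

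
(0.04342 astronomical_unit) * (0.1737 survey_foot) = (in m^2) 3.439e+08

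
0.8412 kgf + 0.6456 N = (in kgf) 0.907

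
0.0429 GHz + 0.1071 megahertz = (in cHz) 4.301e+09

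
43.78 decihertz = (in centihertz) 437.8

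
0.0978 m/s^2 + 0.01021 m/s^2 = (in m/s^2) 0.108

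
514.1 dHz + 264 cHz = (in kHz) 0.05405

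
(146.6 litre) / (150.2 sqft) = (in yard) 0.01149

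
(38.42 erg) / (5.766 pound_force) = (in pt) 0.0004246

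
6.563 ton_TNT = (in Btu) 2.603e+07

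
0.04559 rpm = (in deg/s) 0.2735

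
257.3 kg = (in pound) 567.2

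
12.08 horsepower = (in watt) 9008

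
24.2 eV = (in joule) 3.877e-18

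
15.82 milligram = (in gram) 0.01582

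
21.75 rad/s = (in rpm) 207.7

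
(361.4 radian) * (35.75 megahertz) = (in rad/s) 1.292e+10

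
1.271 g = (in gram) 1.271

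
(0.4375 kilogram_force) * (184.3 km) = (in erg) 7.907e+12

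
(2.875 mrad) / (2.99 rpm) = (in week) 1.518e-08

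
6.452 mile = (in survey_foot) 3.407e+04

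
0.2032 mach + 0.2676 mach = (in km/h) 577.1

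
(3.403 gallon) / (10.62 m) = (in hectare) 1.213e-07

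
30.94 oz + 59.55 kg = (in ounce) 2132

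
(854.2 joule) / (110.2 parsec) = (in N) 2.512e-16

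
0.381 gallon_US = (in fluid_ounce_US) 48.77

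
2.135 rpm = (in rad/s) 0.2236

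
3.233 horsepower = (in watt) 2411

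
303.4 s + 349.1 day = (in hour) 8378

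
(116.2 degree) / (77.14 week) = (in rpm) 4.151e-07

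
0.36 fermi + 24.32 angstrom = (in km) 2.432e-12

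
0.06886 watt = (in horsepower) 9.234e-05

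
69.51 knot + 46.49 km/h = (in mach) 0.1429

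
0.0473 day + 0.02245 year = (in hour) 197.8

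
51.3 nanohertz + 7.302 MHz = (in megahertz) 7.302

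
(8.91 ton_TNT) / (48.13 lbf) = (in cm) 1.741e+10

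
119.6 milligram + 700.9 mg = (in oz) 0.02894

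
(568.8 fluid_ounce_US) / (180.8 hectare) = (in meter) 9.304e-09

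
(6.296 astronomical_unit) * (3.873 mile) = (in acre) 1.451e+12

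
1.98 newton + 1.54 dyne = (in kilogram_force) 0.2019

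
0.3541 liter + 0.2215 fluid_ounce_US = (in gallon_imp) 0.07933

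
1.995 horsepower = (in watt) 1488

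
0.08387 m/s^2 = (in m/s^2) 0.08387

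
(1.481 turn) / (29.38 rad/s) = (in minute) 0.005279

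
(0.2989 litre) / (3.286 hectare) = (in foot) 2.984e-08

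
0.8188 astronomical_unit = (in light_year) 1.295e-05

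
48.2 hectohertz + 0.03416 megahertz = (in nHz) 3.898e+13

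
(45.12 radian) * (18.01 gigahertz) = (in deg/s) 4.656e+13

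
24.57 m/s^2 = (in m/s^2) 24.57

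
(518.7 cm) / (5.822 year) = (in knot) 5.492e-08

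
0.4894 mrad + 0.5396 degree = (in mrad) 9.907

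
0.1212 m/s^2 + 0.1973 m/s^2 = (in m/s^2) 0.3185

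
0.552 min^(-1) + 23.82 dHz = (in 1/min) 143.5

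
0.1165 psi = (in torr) 6.025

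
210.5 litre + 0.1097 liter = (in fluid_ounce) 7122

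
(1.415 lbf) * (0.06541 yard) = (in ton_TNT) 8.998e-11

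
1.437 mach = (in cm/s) 4.893e+04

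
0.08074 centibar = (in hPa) 0.8074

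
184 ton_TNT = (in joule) 7.699e+11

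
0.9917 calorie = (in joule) 4.149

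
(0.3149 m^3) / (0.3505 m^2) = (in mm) 898.4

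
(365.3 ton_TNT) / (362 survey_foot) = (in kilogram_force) 1.413e+09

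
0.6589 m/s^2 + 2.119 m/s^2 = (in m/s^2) 2.778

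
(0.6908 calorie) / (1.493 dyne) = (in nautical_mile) 104.5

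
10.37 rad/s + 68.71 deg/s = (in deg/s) 662.9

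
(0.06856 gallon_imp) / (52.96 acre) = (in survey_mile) 9.036e-13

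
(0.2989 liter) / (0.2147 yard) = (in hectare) 1.523e-07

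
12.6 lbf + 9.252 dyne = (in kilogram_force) 5.715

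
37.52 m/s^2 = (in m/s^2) 37.52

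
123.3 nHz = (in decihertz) 1.233e-06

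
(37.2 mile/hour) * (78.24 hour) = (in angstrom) 4.684e+16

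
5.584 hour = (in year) 0.0006374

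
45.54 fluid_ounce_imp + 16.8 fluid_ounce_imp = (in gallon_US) 0.4679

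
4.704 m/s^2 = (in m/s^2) 4.704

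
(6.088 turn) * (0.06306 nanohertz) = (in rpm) 2.303e-08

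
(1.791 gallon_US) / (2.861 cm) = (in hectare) 2.37e-05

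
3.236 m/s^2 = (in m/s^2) 3.236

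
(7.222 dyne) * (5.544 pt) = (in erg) 1.412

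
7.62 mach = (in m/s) 2595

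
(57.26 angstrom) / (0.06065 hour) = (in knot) 5.098e-11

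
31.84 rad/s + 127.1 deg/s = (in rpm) 325.2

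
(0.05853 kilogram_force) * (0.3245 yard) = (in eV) 1.063e+18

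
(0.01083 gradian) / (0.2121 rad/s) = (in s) 0.0008021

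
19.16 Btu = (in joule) 2.021e+04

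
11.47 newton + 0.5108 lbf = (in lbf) 3.089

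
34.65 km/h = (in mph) 21.53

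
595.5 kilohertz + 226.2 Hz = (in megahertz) 0.5957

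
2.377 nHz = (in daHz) 2.377e-10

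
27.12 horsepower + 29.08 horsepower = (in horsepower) 56.2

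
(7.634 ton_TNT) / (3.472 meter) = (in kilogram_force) 9.381e+08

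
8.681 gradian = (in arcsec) 2.813e+04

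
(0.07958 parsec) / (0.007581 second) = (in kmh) 1.166e+18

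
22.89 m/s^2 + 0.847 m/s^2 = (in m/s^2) 23.74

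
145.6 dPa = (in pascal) 14.56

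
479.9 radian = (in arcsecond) 9.899e+07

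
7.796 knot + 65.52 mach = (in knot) 4.337e+04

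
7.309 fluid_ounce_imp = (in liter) 0.2077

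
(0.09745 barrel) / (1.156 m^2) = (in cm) 1.34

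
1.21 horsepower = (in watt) 902.3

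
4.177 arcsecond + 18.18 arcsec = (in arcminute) 0.3726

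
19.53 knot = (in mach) 0.02951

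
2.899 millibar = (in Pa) 289.9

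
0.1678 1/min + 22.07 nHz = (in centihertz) 0.2797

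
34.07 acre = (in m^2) 1.379e+05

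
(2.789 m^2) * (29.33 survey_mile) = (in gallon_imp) 2.896e+07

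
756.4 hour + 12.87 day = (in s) 3.835e+06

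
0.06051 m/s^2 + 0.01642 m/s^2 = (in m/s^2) 0.07693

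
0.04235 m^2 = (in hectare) 4.235e-06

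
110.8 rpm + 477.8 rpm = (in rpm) 588.6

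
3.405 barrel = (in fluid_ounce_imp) 1.905e+04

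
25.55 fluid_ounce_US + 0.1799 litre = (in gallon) 0.2471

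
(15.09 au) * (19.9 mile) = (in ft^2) 7.782e+17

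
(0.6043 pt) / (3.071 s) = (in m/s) 6.942e-05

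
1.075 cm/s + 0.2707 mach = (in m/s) 92.18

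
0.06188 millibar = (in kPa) 0.006188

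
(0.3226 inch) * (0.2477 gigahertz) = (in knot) 3.945e+06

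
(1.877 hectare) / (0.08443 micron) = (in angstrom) 2.223e+21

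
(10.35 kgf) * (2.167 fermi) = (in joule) 2.199e-13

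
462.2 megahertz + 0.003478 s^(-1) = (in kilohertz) 4.622e+05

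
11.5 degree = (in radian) 0.2007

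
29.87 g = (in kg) 0.02987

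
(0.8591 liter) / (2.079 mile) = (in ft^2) 2.764e-06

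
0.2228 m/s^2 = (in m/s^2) 0.2228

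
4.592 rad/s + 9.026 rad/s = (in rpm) 130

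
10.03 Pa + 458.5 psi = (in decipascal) 3.161e+07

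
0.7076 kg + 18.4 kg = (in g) 1.911e+04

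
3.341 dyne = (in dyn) 3.341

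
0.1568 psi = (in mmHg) 8.109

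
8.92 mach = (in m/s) 3037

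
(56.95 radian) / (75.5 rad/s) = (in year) 2.392e-08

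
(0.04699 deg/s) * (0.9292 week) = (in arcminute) 1.584e+06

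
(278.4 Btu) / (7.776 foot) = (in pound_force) 2.786e+04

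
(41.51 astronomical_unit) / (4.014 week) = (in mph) 5.722e+06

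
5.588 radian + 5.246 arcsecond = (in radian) 5.588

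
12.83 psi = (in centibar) 88.46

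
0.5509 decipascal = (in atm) 5.437e-07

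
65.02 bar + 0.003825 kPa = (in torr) 4.877e+04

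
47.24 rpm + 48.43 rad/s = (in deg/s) 3058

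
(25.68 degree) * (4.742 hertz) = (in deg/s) 121.8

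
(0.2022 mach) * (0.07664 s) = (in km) 0.005277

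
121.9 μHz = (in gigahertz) 1.219e-13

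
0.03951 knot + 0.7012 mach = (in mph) 534.1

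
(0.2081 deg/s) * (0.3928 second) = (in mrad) 1.427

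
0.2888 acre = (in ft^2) 1.258e+04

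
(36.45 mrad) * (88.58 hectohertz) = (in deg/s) 1.85e+04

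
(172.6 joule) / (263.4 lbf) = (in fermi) 1.473e+14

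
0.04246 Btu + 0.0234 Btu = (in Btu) 0.06586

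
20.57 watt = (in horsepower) 0.02758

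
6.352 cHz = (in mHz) 63.52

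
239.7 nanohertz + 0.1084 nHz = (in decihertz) 2.398e-06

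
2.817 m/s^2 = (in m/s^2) 2.817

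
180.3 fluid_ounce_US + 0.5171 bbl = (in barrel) 0.5506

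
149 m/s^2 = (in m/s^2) 149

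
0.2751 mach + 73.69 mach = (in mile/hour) 5.634e+04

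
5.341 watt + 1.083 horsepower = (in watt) 812.9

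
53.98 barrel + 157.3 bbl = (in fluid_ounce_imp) 1.182e+06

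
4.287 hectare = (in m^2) 4.287e+04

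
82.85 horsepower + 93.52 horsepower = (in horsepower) 176.4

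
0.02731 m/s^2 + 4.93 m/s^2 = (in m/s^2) 4.957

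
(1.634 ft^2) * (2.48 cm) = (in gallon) 0.9945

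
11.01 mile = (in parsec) 5.742e-13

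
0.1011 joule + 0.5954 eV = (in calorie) 0.02416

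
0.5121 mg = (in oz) 1.806e-05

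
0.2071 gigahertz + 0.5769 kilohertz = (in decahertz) 2.071e+07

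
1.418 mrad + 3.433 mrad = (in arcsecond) 1001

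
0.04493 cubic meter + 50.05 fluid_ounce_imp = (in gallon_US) 12.24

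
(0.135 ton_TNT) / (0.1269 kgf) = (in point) 1.287e+12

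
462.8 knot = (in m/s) 238.1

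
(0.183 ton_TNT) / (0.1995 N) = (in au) 0.02566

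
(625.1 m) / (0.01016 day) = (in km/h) 2.564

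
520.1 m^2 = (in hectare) 0.05201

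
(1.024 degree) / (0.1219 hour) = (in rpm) 0.0003889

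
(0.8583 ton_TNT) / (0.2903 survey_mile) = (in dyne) 7.687e+11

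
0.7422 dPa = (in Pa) 0.07422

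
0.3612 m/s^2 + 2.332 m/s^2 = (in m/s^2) 2.693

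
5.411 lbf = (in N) 24.07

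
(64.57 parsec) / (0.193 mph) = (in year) 7.323e+11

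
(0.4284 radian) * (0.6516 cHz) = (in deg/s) 0.1599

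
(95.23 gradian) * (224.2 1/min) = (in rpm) 53.38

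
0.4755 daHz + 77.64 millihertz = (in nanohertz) 4.833e+09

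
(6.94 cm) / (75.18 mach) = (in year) 8.597e-14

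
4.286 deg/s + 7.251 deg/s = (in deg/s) 11.54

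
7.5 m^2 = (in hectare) 0.00075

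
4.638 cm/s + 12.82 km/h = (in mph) 8.07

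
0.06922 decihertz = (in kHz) 6.922e-06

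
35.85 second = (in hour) 0.009958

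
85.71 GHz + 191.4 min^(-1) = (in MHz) 8.571e+04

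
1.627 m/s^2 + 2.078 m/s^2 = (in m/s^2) 3.705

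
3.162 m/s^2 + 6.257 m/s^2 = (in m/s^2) 9.419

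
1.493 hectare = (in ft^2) 1.607e+05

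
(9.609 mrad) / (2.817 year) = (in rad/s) 1.082e-10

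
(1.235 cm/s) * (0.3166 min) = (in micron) 2.346e+05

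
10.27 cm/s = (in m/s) 0.1027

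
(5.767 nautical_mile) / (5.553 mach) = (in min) 0.09414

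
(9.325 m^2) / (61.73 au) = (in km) 1.01e-15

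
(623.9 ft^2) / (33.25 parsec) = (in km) 5.649e-20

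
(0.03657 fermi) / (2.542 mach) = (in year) 1.34e-27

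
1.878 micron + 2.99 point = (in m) 0.001057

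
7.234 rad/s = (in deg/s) 414.5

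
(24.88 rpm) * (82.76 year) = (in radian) 6.8e+09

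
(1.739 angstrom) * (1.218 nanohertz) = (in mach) 6.221e-22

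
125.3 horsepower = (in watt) 9.344e+04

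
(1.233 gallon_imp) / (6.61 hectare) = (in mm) 8.48e-05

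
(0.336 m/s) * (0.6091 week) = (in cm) 1.238e+07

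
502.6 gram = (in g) 502.6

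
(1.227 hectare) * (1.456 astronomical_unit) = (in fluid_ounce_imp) 9.406e+19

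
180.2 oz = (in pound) 11.26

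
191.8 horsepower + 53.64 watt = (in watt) 1.431e+05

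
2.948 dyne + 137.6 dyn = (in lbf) 0.000316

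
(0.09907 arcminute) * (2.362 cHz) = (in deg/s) 3.9e-05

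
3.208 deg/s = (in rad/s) 0.05599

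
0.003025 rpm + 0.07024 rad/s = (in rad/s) 0.07056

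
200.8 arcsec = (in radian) 0.0009735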